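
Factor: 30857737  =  17^1*97^1 *18713^1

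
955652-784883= 170769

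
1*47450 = 47450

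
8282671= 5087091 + 3195580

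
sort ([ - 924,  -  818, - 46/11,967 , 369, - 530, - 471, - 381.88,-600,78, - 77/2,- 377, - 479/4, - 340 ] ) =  [ - 924, - 818, - 600,  -  530 ,  -  471, - 381.88, - 377, - 340,- 479/4, - 77/2,  -  46/11,78, 369,  967 ] 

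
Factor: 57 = 3^1 *19^1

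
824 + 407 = 1231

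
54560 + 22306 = 76866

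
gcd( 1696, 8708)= 4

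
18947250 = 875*21654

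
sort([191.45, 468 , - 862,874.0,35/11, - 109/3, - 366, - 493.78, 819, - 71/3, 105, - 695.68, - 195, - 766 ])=[-862, - 766,-695.68,-493.78 ,-366 , -195, -109/3, - 71/3,35/11, 105,  191.45, 468 , 819,874.0 ] 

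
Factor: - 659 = -659^1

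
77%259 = 77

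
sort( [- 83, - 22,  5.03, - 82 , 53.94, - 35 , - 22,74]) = [ - 83,  -  82, - 35, - 22, - 22,5.03, 53.94, 74 ] 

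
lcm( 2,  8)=8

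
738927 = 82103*9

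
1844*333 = 614052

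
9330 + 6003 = 15333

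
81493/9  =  81493/9 =9054.78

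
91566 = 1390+90176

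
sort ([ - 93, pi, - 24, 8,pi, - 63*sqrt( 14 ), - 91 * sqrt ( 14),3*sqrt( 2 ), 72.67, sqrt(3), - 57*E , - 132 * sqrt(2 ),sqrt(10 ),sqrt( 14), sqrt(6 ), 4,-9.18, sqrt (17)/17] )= [ - 91*sqrt (14), - 63*sqrt(14 ), - 132 *sqrt( 2),- 57*E, - 93,-24, - 9.18,sqrt(17 ) /17, sqrt(3 ), sqrt(6 ), pi,pi, sqrt(10 ),sqrt( 14 ),4, 3 * sqrt( 2),8,72.67 ]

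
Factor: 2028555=3^2*5^1*61^1*739^1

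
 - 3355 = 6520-9875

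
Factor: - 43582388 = -2^2  *10895597^1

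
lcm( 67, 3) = 201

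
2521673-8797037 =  - 6275364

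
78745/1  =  78745  =  78745.00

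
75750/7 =10821+3/7= 10821.43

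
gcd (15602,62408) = 15602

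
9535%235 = 135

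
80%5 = 0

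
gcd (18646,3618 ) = 2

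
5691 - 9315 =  - 3624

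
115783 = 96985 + 18798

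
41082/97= 41082/97=423.53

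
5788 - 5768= 20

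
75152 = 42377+32775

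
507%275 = 232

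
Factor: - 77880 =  - 2^3 * 3^1*5^1*11^1*59^1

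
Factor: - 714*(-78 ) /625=2^2 * 3^2*5^( - 4 ) * 7^1 * 13^1*17^1 = 55692/625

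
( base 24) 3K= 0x5C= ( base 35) 2M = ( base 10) 92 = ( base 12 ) 78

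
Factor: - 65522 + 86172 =2^1 * 5^2*  7^1*59^1 = 20650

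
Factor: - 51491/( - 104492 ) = 341/692=2^(- 2 )*11^1 *31^1*173^ ( - 1 ) 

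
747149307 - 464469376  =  282679931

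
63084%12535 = 409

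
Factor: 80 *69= 2^4*3^1*5^1*23^1 = 5520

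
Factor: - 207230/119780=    - 2^( - 1 )*17^1*23^1*113^ ( - 1)= - 391/226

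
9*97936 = 881424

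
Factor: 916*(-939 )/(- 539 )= 2^2*3^1*7^( - 2) *11^ (- 1 )*229^1*313^1 = 860124/539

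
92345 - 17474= 74871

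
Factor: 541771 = 541771^1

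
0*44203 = 0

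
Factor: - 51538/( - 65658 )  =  73/93= 3^(- 1)*31^( - 1 )* 73^1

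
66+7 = 73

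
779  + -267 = 512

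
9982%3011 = 949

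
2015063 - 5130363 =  - 3115300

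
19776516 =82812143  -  63035627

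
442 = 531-89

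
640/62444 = 160/15611=0.01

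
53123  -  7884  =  45239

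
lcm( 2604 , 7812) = 7812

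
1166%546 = 74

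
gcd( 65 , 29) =1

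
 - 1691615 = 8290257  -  9981872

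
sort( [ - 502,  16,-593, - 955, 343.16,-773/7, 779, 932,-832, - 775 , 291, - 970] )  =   [ - 970 , - 955, - 832, - 775, - 593, - 502, - 773/7, 16, 291 , 343.16, 779 , 932 ] 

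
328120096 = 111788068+216332028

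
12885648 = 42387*304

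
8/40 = 1/5 = 0.20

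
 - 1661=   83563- 85224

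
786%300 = 186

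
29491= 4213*7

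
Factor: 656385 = 3^1*5^1*43759^1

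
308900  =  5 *61780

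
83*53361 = 4428963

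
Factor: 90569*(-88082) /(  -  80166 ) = 3^ ( - 1) * 31^ ( - 1)*41^1*47^2*431^( - 1)*44041^1 = 3988749329/40083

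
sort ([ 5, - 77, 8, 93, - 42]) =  [ - 77 , - 42,5 , 8, 93] 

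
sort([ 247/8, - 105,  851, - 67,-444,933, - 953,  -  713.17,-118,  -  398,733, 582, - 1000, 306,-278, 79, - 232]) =[ - 1000,-953, - 713.17 ,  -  444, - 398,-278, - 232,-118, - 105, - 67, 247/8 , 79,  306, 582, 733, 851, 933] 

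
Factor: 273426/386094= 199^1* 281^( - 1) = 199/281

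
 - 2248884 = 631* ( - 3564 ) 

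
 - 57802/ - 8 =28901/4= 7225.25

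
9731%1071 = 92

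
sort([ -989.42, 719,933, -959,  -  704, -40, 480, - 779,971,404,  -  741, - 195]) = [ - 989.42, - 959, - 779, - 741, - 704, - 195,-40,  404, 480,719, 933,971]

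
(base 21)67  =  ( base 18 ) 77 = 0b10000101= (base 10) 133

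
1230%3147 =1230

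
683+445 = 1128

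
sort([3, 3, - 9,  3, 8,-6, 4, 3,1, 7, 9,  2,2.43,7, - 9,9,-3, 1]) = [  -  9, - 9, - 6, -3, 1, 1,2, 2.43,3, 3, 3, 3, 4,7, 7, 8,9,  9] 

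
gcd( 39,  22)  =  1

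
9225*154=1420650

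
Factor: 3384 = 2^3*3^2*47^1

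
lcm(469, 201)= 1407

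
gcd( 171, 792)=9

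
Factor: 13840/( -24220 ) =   -  2^2 * 7^( - 1) = - 4/7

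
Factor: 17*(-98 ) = - 1666  =  - 2^1*7^2 * 17^1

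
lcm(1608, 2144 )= 6432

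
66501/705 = 22167/235= 94.33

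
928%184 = 8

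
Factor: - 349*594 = -207306=-2^1*3^3 * 11^1*349^1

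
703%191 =130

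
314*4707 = 1477998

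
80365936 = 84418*952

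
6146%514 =492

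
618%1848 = 618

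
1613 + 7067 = 8680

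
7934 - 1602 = 6332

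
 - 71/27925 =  - 71/27925   =  - 0.00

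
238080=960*248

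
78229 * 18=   1408122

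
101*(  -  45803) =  - 4626103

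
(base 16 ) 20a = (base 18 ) 1b0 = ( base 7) 1344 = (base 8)1012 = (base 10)522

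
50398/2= 25199 = 25199.00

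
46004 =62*742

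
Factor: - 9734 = -2^1*31^1*157^1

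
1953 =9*217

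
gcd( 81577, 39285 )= 97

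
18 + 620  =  638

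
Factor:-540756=- 2^2*3^4*1669^1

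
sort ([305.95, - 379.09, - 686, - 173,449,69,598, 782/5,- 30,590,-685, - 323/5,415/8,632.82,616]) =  [ - 686, - 685, - 379.09, - 173,-323/5,  -  30,415/8, 69,782/5,305.95,449,590,598,  616,632.82 ] 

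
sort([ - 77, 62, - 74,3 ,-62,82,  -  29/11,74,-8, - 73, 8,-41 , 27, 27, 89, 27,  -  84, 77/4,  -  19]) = [-84,-77, - 74, - 73, - 62, - 41, - 19, - 8,-29/11,3, 8 , 77/4, 27, 27,27, 62, 74,82, 89 ] 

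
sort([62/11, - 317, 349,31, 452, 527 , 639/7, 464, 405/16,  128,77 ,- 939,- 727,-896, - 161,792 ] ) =[-939,  -  896,-727, -317, - 161 , 62/11, 405/16, 31, 77, 639/7, 128,349,452, 464, 527, 792]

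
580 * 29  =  16820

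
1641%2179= 1641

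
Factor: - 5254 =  - 2^1*37^1 * 71^1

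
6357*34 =216138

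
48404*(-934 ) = -45209336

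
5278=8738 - 3460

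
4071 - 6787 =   -  2716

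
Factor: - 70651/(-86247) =10093/12321= 3^(  -  2) * 37^( - 2 )*10093^1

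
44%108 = 44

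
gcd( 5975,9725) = 25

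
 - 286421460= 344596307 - 631017767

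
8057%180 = 137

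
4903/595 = 4903/595  =  8.24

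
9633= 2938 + 6695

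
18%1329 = 18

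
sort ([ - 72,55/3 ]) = [ - 72, 55/3]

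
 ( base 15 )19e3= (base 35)4kd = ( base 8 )12755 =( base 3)21200220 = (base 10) 5613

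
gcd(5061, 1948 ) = 1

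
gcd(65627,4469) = 1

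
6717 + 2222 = 8939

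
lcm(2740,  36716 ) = 183580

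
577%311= 266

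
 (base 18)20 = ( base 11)33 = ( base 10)36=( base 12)30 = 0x24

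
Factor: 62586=2^1*3^3 * 19^1*61^1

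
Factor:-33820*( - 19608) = 663142560 = 2^5*3^1*5^1*19^2*43^1*89^1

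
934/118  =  7  +  54/59 = 7.92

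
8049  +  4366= 12415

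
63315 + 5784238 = 5847553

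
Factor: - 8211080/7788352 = -2^ ( - 3)*5^1 *11^ ( - 1)*13^(  -  1)*23^( - 1 )*37^ (  -  1) * 131^1 * 1567^1= - 1026385/973544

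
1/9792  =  1/9792 = 0.00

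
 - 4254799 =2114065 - 6368864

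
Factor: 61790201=11^1 * 5617291^1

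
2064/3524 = 516/881 = 0.59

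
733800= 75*9784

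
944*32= 30208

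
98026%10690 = 1816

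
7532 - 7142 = 390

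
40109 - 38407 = 1702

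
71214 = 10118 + 61096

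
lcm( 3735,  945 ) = 78435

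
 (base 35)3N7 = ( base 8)10607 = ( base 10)4487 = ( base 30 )4TH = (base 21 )a3e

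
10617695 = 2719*3905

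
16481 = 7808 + 8673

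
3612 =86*42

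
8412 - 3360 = 5052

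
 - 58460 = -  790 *74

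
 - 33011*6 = -198066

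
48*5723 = 274704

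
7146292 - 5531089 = 1615203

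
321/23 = 13 + 22/23= 13.96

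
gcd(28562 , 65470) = 2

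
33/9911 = 3/901  =  0.00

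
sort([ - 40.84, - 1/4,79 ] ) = [ - 40.84,-1/4, 79]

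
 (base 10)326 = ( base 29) B7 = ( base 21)FB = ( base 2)101000110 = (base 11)277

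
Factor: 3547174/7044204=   2^( - 1 )*3^( - 1 )*587017^( - 1)*1773587^1=1773587/3522102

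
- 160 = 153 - 313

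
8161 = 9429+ -1268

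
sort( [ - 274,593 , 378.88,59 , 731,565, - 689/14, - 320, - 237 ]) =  [ - 320, - 274, -237, - 689/14 , 59,  378.88, 565 , 593,731 ]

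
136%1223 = 136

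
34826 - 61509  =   - 26683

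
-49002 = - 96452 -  - 47450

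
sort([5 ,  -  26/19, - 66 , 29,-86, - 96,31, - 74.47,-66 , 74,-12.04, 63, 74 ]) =[-96,-86,- 74.47 , - 66,-66, - 12.04, - 26/19,5, 29,31 , 63, 74,74 ]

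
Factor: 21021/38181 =49/89=7^2*89^( - 1)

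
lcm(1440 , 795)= 76320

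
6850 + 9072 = 15922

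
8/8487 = 8/8487 = 0.00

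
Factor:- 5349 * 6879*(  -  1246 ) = 45847530666 = 2^1*3^2*7^1*89^1*1783^1*2293^1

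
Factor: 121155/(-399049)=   -  3^1 * 5^1*7^( - 1) *41^1*109^( - 1 )*197^1*523^( - 1)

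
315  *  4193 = 1320795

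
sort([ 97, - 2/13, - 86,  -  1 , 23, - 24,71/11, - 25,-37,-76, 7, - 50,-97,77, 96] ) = [ - 97,-86, - 76, - 50, - 37, - 25, - 24, - 1, - 2/13,71/11,7 , 23, 77,96,  97 ]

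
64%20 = 4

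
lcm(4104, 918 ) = 69768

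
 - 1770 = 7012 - 8782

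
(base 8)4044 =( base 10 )2084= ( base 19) 5ed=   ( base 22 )46g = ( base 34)1RA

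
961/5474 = 961/5474 = 0.18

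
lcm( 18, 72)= 72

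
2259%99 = 81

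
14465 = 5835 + 8630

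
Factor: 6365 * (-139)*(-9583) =8478415505 = 5^1 * 7^1 *19^1*37^2*67^1 * 139^1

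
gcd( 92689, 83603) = 59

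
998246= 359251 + 638995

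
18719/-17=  - 1102 + 15/17 = -1101.12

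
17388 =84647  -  67259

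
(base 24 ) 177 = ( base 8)1357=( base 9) 1024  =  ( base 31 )O7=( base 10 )751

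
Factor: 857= 857^1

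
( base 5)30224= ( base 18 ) 5HD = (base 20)4gj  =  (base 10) 1939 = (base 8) 3623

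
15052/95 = 15052/95 = 158.44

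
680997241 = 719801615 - 38804374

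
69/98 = 69/98 = 0.70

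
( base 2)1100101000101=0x1945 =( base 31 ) 6ml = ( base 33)5V1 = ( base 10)6469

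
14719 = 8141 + 6578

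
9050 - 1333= 7717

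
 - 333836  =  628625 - 962461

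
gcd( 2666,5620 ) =2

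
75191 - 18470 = 56721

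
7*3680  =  25760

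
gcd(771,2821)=1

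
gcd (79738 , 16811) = 1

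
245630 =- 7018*( - 35) 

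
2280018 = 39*58462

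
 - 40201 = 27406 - 67607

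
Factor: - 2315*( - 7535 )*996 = 2^2*3^1*5^2*11^1*83^1*137^1*463^1 = 17373750900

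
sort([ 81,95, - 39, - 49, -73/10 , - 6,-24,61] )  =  [ - 49, - 39,  -  24, - 73/10, - 6, 61,81,95] 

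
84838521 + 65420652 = 150259173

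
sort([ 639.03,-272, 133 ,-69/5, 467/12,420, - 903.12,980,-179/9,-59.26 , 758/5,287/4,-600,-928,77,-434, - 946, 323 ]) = [ - 946, - 928, - 903.12, - 600,- 434, - 272,  -  59.26,-179/9, - 69/5, 467/12 , 287/4,77,133,758/5,323,420,  639.03,980 ]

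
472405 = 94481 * 5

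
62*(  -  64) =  - 3968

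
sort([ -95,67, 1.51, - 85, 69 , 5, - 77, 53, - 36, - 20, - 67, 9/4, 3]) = [ - 95,  -  85,-77, - 67,  -  36,-20, 1.51, 9/4, 3,  5 , 53, 67, 69] 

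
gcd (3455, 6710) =5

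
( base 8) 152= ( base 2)1101010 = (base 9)127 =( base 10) 106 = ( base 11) 97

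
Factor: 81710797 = 7^1* 11672971^1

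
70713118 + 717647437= 788360555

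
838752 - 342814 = 495938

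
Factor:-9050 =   -  2^1*5^2*181^1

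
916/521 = 916/521=1.76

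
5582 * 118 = 658676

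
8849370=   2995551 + 5853819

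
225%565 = 225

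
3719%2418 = 1301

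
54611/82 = 665+ 81/82 = 665.99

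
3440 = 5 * 688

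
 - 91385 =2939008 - 3030393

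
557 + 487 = 1044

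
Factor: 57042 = 2^1*3^2*3169^1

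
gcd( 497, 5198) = 1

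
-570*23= -13110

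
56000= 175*320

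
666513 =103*6471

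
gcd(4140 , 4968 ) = 828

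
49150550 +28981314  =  78131864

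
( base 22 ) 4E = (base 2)1100110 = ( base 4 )1212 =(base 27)3L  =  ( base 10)102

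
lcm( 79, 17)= 1343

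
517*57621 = 29790057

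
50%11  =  6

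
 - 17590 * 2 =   -  35180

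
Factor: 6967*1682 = 2^1*29^2*6967^1  =  11718494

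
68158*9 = 613422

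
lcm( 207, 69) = 207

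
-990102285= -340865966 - 649236319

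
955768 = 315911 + 639857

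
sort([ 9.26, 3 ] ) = [ 3, 9.26]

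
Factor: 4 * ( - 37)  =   - 148 =- 2^2 * 37^1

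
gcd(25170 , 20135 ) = 5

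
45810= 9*5090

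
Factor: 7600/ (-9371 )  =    -  2^4*  5^2*19^1 * 9371^( - 1)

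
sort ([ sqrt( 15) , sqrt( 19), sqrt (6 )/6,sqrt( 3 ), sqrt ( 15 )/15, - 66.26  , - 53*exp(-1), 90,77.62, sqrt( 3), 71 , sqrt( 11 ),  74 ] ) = [ - 66.26, - 53 * exp( - 1),sqrt( 15) /15,sqrt(6) /6,sqrt (3), sqrt( 3 ) , sqrt( 11), sqrt( 15 ),sqrt( 19), 71,74, 77.62, 90 ] 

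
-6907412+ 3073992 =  - 3833420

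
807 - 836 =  - 29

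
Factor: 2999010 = 2^1*3^1*5^1*7^1*14281^1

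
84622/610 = 138 + 221/305 =138.72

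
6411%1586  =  67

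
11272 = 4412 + 6860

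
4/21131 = 4/21131= 0.00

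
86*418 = 35948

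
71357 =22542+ 48815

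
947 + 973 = 1920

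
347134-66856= 280278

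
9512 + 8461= 17973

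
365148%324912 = 40236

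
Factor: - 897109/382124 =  - 2^(- 2 )*31^1 * 43^1 * 673^1*95531^( - 1 )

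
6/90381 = 2/30127 = 0.00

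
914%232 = 218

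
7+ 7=14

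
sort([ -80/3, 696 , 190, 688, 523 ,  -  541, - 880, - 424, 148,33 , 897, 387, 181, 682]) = [ - 880, - 541, -424, - 80/3,33,148, 181  ,  190,387,523,682,688 , 696, 897]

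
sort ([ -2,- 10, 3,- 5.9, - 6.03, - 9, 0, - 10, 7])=[  -  10, -10, - 9, - 6.03,- 5.9,-2, 0, 3 , 7] 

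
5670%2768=134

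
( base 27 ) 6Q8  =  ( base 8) 11734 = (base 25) 839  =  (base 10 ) 5084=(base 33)4m2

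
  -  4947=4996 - 9943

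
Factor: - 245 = -5^1 * 7^2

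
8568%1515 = 993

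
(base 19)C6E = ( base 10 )4460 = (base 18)dde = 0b1000101101100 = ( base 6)32352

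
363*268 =97284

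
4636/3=1545+1/3 = 1545.33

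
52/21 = 2 + 10/21 = 2.48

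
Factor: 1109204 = 2^2*277301^1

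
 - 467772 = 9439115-9906887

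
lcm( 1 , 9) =9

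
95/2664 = 95/2664  =  0.04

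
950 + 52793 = 53743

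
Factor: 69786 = 2^1 * 3^2 *3877^1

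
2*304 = 608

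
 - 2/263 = - 2/263  =  - 0.01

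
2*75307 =150614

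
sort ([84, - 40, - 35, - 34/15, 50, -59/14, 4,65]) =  [ - 40, - 35, - 59/14, - 34/15,  4,50, 65,84 ] 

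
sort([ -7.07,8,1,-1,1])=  [ -7.07,- 1,1,1, 8]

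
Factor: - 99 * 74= - 7326  =  - 2^1*3^2*11^1*37^1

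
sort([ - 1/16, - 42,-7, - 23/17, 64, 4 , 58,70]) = [ - 42, -7, - 23/17, - 1/16 , 4 , 58, 64,70]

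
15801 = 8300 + 7501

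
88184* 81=7142904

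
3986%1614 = 758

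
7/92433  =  7/92433 = 0.00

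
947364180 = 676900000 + 270464180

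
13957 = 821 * 17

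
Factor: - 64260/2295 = -2^2*7^1= - 28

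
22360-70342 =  - 47982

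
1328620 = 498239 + 830381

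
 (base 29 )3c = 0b1100011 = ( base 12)83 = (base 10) 99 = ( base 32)33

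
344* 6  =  2064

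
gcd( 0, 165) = 165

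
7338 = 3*2446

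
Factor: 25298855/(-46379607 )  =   - 3^(-1)*5^1*113^( - 1) * 136813^ ( - 1) * 5059771^1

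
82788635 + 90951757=173740392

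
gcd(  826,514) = 2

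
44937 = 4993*9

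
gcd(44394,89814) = 6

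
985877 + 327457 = 1313334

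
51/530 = 51/530= 0.10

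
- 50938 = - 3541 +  - 47397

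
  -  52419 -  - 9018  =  -43401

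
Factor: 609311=19^1*32069^1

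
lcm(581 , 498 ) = 3486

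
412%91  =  48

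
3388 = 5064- 1676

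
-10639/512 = - 10639/512 = - 20.78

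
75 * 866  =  64950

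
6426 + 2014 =8440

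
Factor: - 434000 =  - 2^4*5^3*7^1 * 31^1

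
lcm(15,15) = 15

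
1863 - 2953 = -1090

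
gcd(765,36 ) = 9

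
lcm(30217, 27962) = 1873454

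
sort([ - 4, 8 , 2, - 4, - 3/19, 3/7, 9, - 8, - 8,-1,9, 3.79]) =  [ - 8, - 8, - 4, - 4, - 1, - 3/19,3/7, 2,3.79,8,  9,9] 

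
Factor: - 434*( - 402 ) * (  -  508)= - 88629744 =- 2^4*3^1 *7^1*31^1*67^1*127^1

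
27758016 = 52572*528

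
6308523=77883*81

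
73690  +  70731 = 144421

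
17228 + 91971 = 109199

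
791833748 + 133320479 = 925154227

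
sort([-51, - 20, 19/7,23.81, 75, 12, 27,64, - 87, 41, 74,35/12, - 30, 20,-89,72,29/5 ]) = [-89, - 87, - 51, - 30, - 20,19/7, 35/12,29/5, 12, 20, 23.81,27, 41, 64, 72, 74,  75]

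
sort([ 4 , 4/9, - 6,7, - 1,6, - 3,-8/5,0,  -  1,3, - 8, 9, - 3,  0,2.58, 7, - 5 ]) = [ - 8, -6, - 5, - 3, - 3, - 8/5, - 1,- 1, 0 , 0, 4/9, 2.58,3 , 4,6,  7, 7, 9 ] 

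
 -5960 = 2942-8902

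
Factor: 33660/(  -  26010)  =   - 22/17= - 2^1*11^1*17^( - 1 )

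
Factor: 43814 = 2^1*19^1*1153^1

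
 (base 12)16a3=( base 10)2715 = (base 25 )48f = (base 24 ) 4H3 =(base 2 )101010011011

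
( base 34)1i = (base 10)52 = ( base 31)1L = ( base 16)34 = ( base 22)28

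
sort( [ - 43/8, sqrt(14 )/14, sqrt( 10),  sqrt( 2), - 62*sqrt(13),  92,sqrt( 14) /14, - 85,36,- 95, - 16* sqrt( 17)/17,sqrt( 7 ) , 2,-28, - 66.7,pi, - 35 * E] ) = [ - 62 * sqrt(13), - 35 * E, - 95,  -  85,  -  66.7, - 28 , - 43/8, - 16*sqrt(17)/17,sqrt(14 )/14, sqrt( 14)/14,sqrt( 2 ), 2, sqrt( 7),pi,sqrt( 10 ),36, 92 ]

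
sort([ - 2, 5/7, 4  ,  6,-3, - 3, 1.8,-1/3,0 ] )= [ - 3, - 3, -2, - 1/3,0, 5/7, 1.8,  4, 6] 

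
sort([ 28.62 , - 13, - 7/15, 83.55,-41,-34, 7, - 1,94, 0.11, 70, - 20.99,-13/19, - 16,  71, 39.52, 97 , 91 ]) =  [ -41, - 34,-20.99,- 16 , - 13, - 1, - 13/19, - 7/15, 0.11,7, 28.62,39.52,70, 71, 83.55, 91,94 , 97]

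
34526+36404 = 70930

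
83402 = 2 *41701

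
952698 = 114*8357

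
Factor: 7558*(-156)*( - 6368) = 7508177664 = 2^8* 3^1*  13^1*199^1*3779^1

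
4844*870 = 4214280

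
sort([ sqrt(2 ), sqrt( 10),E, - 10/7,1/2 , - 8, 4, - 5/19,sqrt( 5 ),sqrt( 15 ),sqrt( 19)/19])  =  [ - 8, - 10/7, - 5/19,sqrt( 19 )/19 , 1/2,  sqrt ( 2), sqrt( 5),E, sqrt(10 ),sqrt( 15),4]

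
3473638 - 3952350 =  - 478712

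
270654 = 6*45109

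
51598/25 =51598/25  =  2063.92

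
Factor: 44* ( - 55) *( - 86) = 208120= 2^3*5^1*11^2*43^1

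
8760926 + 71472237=80233163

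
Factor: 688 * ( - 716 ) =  - 492608  =  - 2^6*43^1*179^1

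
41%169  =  41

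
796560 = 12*66380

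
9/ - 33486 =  -3/11162 =-0.00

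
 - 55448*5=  - 277240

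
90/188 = 45/94= 0.48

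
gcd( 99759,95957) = 1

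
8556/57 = 2852/19 = 150.11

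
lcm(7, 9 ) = 63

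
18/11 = 1 +7/11= 1.64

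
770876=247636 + 523240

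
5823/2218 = 5823/2218 = 2.63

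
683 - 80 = 603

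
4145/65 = 829/13 = 63.77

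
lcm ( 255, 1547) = 23205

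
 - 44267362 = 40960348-85227710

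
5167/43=5167/43 = 120.16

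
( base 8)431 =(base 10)281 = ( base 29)9K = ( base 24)BH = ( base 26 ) AL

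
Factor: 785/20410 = 1/26  =  2^(-1)*13^( - 1)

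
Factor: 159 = 3^1*53^1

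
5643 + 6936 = 12579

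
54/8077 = 54/8077 = 0.01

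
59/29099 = 59/29099 = 0.00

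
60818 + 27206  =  88024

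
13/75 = 13/75 = 0.17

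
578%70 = 18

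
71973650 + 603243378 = 675217028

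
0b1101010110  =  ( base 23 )1E3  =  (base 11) 707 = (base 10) 854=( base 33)PT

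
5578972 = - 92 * ( - 60641) 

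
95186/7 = 13598 = 13598.00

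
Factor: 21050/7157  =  50/17 = 2^1*5^2  *  17^( - 1 ) 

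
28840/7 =4120=4120.00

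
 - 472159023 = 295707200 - 767866223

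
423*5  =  2115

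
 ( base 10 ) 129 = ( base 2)10000001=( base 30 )49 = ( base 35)3O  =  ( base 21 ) 63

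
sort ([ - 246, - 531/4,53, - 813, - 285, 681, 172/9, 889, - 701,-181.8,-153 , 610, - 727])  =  [ -813, - 727,-701  ,  -  285, - 246,  -  181.8, - 153, - 531/4,  172/9, 53,610,681,889] 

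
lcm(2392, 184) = 2392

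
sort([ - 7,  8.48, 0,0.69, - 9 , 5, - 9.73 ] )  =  [ - 9.73 ,-9, - 7,0,0.69,5,8.48] 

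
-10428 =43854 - 54282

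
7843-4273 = 3570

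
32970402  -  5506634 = 27463768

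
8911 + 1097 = 10008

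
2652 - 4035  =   - 1383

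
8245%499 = 261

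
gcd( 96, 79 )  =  1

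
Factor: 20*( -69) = -1380 = - 2^2 *3^1*5^1*23^1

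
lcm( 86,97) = 8342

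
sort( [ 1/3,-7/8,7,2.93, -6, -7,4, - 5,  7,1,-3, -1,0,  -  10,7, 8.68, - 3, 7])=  [-10,-7, - 6, - 5, - 3,-3 , - 1  , - 7/8,0,1/3,1,2.93, 4,7,7, 7,7,8.68] 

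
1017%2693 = 1017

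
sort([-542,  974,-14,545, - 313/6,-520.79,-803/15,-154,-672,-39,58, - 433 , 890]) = [ - 672, -542, - 520.79,-433,-154,-803/15 , - 313/6, - 39, - 14, 58, 545,890 , 974]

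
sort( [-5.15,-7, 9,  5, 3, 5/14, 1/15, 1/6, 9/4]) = [  -  7,-5.15, 1/15, 1/6, 5/14,  9/4,3, 5, 9]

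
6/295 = 6/295 = 0.02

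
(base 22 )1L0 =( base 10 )946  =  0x3B2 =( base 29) 13i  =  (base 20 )276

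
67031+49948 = 116979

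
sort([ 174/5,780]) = [ 174/5, 780]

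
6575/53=6575/53 =124.06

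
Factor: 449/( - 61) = -61^ ( -1)*449^1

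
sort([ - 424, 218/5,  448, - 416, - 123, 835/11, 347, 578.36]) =[ - 424, - 416,-123, 218/5, 835/11, 347, 448, 578.36 ] 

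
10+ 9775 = 9785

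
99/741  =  33/247 = 0.13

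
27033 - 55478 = - 28445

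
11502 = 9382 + 2120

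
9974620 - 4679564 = 5295056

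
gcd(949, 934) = 1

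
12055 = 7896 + 4159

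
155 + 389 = 544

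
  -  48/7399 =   -  1  +  7351/7399 = -0.01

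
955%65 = 45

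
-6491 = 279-6770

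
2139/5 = 2139/5 = 427.80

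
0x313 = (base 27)124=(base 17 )2C5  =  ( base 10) 787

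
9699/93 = 104 + 9/31 = 104.29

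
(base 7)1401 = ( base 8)1034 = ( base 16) 21c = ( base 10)540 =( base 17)1ed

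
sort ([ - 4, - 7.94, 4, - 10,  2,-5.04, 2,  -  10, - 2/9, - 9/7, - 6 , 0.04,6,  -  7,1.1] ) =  [ - 10, - 10,  -  7.94,  -  7, - 6, - 5.04,-4, - 9/7 , - 2/9,0.04,1.1,2,2,4, 6]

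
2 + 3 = 5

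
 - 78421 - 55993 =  - 134414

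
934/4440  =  467/2220=0.21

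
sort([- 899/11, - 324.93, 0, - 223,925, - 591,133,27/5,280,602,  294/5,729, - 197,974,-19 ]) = [ - 591, - 324.93 , - 223, - 197, - 899/11, - 19,0,27/5,  294/5,133,280,602,729,925,974] 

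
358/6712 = 179/3356 = 0.05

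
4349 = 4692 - 343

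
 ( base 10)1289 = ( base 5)20124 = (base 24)25h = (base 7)3521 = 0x509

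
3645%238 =75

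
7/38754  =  7/38754=0.00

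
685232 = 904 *758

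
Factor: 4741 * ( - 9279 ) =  - 43991739 = -3^2 * 11^1*431^1 * 1031^1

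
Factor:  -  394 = -2^1*197^1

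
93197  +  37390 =130587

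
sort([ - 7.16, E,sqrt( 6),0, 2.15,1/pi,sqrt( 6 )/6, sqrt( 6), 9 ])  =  [-7.16,0,1/pi,sqrt (6 )/6, 2.15, sqrt( 6), sqrt( 6) , E,9 ]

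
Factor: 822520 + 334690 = 1157210 = 2^1*5^1*97^1 * 1193^1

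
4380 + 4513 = 8893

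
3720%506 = 178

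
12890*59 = 760510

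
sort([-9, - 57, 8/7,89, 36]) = [ - 57,-9,8/7, 36, 89] 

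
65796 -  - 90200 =155996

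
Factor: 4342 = 2^1*13^1*167^1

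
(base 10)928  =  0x3a0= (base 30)10S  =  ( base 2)1110100000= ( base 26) 19i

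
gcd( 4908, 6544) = 1636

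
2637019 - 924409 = 1712610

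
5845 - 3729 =2116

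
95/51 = 1 + 44/51 = 1.86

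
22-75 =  - 53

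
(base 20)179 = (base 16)225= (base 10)549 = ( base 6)2313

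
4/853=4/853= 0.00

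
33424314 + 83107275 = 116531589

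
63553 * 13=826189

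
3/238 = 3/238 = 0.01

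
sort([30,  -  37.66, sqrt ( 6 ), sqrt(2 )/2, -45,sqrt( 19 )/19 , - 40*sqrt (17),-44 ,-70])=[ - 40*sqrt( 17), - 70 , - 45, - 44, - 37.66,sqrt( 19 ) /19,sqrt( 2)/2,sqrt( 6 ) , 30]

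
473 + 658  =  1131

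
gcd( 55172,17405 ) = 1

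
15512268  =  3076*5043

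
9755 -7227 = 2528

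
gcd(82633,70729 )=1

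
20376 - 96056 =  - 75680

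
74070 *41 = 3036870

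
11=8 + 3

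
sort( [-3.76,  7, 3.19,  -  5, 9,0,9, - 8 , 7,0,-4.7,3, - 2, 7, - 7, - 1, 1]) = [ -8, - 7,-5, - 4.7, - 3.76, - 2,  -  1, 0,0,  1,3,  3.19,7,7,7,9,9] 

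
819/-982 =- 1+163/982 = -  0.83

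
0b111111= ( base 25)2d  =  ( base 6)143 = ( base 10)63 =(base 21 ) 30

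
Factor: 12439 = 7^1*1777^1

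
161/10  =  161/10 = 16.10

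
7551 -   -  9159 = 16710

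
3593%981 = 650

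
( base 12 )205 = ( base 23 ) ch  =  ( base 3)101212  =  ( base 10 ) 293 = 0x125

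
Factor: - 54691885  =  -5^1 * 911^1*12007^1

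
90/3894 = 15/649 = 0.02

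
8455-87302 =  - 78847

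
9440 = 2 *4720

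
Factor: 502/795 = 2^1*3^(- 1 )*5^(-1 )*53^( - 1 )*251^1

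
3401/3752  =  3401/3752 = 0.91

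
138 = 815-677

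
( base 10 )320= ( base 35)95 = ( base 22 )EC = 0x140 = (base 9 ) 385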